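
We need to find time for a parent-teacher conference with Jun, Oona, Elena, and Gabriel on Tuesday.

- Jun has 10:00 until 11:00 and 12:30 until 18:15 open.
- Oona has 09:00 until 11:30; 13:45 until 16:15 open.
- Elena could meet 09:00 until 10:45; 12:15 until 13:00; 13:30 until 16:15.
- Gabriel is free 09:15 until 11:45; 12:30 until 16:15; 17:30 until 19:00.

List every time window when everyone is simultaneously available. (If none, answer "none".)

10:00-10:45, 13:45-16:15

Jun ∩ Oona: 10:00-11:00, 13:45-16:15.
Jun ∩ Oona ∩ Elena: 10:00-10:45, 13:45-16:15.
Jun ∩ Oona ∩ Elena ∩ Gabriel: 10:00-10:45, 13:45-16:15.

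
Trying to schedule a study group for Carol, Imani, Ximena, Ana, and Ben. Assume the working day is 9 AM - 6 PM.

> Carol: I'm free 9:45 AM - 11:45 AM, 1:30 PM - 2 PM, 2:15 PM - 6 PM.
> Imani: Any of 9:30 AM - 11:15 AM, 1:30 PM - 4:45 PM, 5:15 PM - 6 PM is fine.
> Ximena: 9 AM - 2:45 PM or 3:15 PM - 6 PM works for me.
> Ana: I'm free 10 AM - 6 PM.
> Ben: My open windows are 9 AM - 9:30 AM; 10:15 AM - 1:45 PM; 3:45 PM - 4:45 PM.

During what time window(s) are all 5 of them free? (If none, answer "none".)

10:15-11:15, 13:30-13:45, 15:45-16:45

Carol ∩ Imani: 09:45-11:15, 13:30-14:00, 14:15-16:45, 17:15-18:00.
Carol ∩ Imani ∩ Ximena: 09:45-11:15, 13:30-14:00, 14:15-14:45, 15:15-16:45, 17:15-18:00.
Carol ∩ Imani ∩ Ximena ∩ Ana: 10:00-11:15, 13:30-14:00, 14:15-14:45, 15:15-16:45, 17:15-18:00.
Carol ∩ Imani ∩ Ximena ∩ Ana ∩ Ben: 10:15-11:15, 13:30-13:45, 15:45-16:45.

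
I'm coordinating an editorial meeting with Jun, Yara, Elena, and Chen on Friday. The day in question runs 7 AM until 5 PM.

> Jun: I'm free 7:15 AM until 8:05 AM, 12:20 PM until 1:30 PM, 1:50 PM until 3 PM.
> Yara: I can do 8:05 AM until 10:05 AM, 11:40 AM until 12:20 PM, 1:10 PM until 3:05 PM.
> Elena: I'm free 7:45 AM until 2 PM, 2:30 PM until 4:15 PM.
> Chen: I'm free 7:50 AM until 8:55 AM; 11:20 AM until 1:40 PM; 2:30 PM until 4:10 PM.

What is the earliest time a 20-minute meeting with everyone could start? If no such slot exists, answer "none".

Jun ∩ Yara: 13:10-13:30, 13:50-15:00.
Jun ∩ Yara ∩ Elena: 13:10-13:30, 13:50-14:00, 14:30-15:00.
Jun ∩ Yara ∩ Elena ∩ Chen: 13:10-13:30, 14:30-15:00.
The first common window of at least 20 minutes is 13:10-13:30, so the earliest start is 13:10.

13:10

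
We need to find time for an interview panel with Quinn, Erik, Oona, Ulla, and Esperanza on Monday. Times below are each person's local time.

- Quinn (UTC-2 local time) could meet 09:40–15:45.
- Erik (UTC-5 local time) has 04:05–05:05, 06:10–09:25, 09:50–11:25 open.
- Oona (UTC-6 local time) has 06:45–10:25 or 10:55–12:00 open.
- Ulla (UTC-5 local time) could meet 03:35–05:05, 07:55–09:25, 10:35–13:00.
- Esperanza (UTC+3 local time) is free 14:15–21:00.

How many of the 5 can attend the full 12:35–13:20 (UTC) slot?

3

Quinn in UTC: 11:40-17:45 (add 2h to convert from UTC-2).
Erik in UTC: 09:05-10:05, 11:10-14:25, 14:50-16:25 (add 5h to convert from UTC-5).
Oona in UTC: 12:45-16:25, 16:55-18:00 (add 6h to convert from UTC-6).
Ulla in UTC: 08:35-10:05, 12:55-14:25, 15:35-18:00 (add 5h to convert from UTC-5).
Esperanza in UTC: 11:15-18:00 (subtract 3h to convert from UTC+3).
Quinn, Erik, and Esperanza can make the full 12:35-13:20 slot — that's 3.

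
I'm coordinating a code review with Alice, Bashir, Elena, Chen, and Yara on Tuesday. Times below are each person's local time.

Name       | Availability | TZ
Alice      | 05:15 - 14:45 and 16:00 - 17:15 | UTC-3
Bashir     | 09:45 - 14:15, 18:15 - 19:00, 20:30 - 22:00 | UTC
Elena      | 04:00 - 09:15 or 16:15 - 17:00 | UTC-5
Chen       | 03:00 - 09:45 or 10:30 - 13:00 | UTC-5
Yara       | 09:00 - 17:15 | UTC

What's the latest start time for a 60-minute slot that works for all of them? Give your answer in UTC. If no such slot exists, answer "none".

13:15

Alice in UTC: 08:15-17:45, 19:00-20:15 (add 3h to convert from UTC-3).
Bashir in UTC: 09:45-14:15, 18:15-19:00, 20:30-22:00.
Elena in UTC: 09:00-14:15, 21:15-22:00 (add 5h to convert from UTC-5).
Chen in UTC: 08:00-14:45, 15:30-18:00 (add 5h to convert from UTC-5).
Yara in UTC: 09:00-17:15.
Alice ∩ Bashir: 09:45-14:15.
Alice ∩ Bashir ∩ Elena: 09:45-14:15.
Alice ∩ Bashir ∩ Elena ∩ Chen: 09:45-14:15.
Alice ∩ Bashir ∩ Elena ∩ Chen ∩ Yara: 09:45-14:15.
So the common availability across everyone is 09:45-14:15.
The last common window of at least 60 minutes is 09:45-14:15; a 60-minute meeting can start as late as 13:15 and still end by 14:15.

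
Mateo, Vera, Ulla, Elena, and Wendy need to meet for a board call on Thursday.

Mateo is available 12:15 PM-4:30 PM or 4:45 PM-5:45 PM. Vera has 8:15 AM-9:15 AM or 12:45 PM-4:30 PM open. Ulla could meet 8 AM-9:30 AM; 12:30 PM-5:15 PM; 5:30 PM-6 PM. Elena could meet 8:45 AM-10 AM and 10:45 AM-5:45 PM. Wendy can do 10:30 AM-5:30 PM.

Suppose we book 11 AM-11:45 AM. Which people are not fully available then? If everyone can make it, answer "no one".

Mateo: not fully free for 11:00-11:45. Vera: not fully free for 11:00-11:45. Ulla: not fully free for 11:00-11:45. Elena: free for 11:00-11:45. Wendy: free for 11:00-11:45.

Mateo, Ulla, Vera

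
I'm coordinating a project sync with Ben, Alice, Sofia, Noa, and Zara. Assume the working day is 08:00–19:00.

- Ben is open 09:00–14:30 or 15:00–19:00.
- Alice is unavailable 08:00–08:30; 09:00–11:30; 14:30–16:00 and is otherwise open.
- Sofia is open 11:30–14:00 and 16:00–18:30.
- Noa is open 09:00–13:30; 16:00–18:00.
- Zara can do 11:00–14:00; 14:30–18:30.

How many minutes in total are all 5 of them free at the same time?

Ben free: 09:00-14:30, 15:00-19:00.
Alice free: 08:30-09:00, 11:30-14:30, 16:00-19:00 (invert busy blocks within the working day).
Sofia free: 11:30-14:00, 16:00-18:30.
Noa free: 09:00-13:30, 16:00-18:00.
Zara free: 11:00-14:00, 14:30-18:30.
Ben ∩ Alice: 11:30-14:30, 16:00-19:00.
Ben ∩ Alice ∩ Sofia: 11:30-14:00, 16:00-18:30.
Ben ∩ Alice ∩ Sofia ∩ Noa: 11:30-13:30, 16:00-18:00.
Ben ∩ Alice ∩ Sofia ∩ Noa ∩ Zara: 11:30-13:30, 16:00-18:00.
Those are the intersection windows.
Summing the common windows: 120 + 120 = 240 minutes.

240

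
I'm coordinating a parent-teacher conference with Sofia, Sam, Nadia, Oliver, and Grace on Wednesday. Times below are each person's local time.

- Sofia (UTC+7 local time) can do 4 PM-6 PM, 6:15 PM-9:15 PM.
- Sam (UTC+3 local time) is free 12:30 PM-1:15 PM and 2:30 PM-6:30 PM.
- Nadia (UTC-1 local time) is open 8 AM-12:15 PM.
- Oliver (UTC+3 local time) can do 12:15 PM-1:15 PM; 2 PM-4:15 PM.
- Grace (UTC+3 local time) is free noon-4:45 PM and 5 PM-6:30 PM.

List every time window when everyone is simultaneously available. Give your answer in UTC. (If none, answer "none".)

Sofia in UTC: 09:00-11:00, 11:15-14:15 (subtract 7h to convert from UTC+7).
Sam in UTC: 09:30-10:15, 11:30-15:30 (subtract 3h to convert from UTC+3).
Nadia in UTC: 09:00-13:15 (add 1h to convert from UTC-1).
Oliver in UTC: 09:15-10:15, 11:00-13:15 (subtract 3h to convert from UTC+3).
Grace in UTC: 09:00-13:45, 14:00-15:30 (subtract 3h to convert from UTC+3).
Sofia ∩ Sam: 09:30-10:15, 11:30-14:15.
Sofia ∩ Sam ∩ Nadia: 09:30-10:15, 11:30-13:15.
Sofia ∩ Sam ∩ Nadia ∩ Oliver: 09:30-10:15, 11:30-13:15.
Sofia ∩ Sam ∩ Nadia ∩ Oliver ∩ Grace: 09:30-10:15, 11:30-13:15.

09:30-10:15, 11:30-13:15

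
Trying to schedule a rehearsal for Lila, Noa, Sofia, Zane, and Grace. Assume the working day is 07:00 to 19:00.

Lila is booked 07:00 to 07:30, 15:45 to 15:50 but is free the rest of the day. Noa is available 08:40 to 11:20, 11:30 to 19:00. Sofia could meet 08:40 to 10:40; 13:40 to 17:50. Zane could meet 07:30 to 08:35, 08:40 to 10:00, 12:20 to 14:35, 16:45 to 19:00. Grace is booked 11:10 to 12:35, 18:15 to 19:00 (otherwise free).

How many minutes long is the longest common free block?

80

Lila free: 07:30-15:45, 15:50-19:00 (invert busy blocks within the working day).
Noa free: 08:40-11:20, 11:30-19:00.
Sofia free: 08:40-10:40, 13:40-17:50.
Zane free: 07:30-08:35, 08:40-10:00, 12:20-14:35, 16:45-19:00.
Grace free: 07:00-11:10, 12:35-18:15 (invert busy blocks within the working day).
Lila ∩ Noa: 08:40-11:20, 11:30-15:45, 15:50-19:00.
Lila ∩ Noa ∩ Sofia: 08:40-10:40, 13:40-15:45, 15:50-17:50.
Lila ∩ Noa ∩ Sofia ∩ Zane: 08:40-10:00, 13:40-14:35, 16:45-17:50.
Lila ∩ Noa ∩ Sofia ∩ Zane ∩ Grace: 08:40-10:00, 13:40-14:35, 16:45-17:50.
Those are the intersection windows.
The longest is 08:40-10:00 at 80 minutes.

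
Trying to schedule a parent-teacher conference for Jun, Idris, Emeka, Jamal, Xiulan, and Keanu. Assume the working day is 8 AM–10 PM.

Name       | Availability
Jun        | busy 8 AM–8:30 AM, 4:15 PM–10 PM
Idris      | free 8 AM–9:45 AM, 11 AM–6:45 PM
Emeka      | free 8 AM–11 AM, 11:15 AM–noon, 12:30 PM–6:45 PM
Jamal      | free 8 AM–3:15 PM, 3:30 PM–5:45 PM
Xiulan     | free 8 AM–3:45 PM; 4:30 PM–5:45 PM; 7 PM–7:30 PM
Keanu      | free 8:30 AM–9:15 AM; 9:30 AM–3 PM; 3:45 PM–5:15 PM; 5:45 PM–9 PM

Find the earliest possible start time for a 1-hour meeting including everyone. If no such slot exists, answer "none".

12:30

Jun free: 08:30-16:15 (invert busy blocks within the working day).
Idris free: 08:00-09:45, 11:00-18:45.
Emeka free: 08:00-11:00, 11:15-12:00, 12:30-18:45.
Jamal free: 08:00-15:15, 15:30-17:45.
Xiulan free: 08:00-15:45, 16:30-17:45, 19:00-19:30.
Keanu free: 08:30-09:15, 09:30-15:00, 15:45-17:15, 17:45-21:00.
Jun ∩ Idris: 08:30-09:45, 11:00-16:15.
Jun ∩ Idris ∩ Emeka: 08:30-09:45, 11:15-12:00, 12:30-16:15.
Jun ∩ Idris ∩ Emeka ∩ Jamal: 08:30-09:45, 11:15-12:00, 12:30-15:15, 15:30-16:15.
Jun ∩ Idris ∩ Emeka ∩ Jamal ∩ Xiulan: 08:30-09:45, 11:15-12:00, 12:30-15:15, 15:30-15:45.
Jun ∩ Idris ∩ Emeka ∩ Jamal ∩ Xiulan ∩ Keanu: 08:30-09:15, 09:30-09:45, 11:15-12:00, 12:30-15:00.
The first common window of at least 60 minutes is 12:30-15:00, so the earliest start is 12:30.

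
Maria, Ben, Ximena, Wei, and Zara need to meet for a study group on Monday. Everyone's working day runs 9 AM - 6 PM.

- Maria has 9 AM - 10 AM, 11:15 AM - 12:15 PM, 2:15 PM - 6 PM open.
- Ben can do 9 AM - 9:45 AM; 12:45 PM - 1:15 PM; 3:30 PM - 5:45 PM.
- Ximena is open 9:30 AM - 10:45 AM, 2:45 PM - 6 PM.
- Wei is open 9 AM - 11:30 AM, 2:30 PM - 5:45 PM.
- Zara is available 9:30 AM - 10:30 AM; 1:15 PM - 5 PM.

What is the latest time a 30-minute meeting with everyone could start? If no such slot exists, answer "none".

Maria ∩ Ben: 09:00-09:45, 15:30-17:45.
Maria ∩ Ben ∩ Ximena: 09:30-09:45, 15:30-17:45.
Maria ∩ Ben ∩ Ximena ∩ Wei: 09:30-09:45, 15:30-17:45.
Maria ∩ Ben ∩ Ximena ∩ Wei ∩ Zara: 09:30-09:45, 15:30-17:00.
Those are the intersection windows.
The last common window of at least 30 minutes is 15:30-17:00; a 30-minute meeting can start as late as 16:30 and still end by 17:00.

16:30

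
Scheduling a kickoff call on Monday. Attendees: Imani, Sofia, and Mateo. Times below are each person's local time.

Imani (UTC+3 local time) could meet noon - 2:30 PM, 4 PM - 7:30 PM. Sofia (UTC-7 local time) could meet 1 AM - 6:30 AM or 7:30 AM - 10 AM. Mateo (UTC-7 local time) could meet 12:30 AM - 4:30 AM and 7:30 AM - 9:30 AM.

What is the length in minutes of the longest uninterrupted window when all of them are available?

150

Imani in UTC: 09:00-11:30, 13:00-16:30 (subtract 3h to convert from UTC+3).
Sofia in UTC: 08:00-13:30, 14:30-17:00 (add 7h to convert from UTC-7).
Mateo in UTC: 07:30-11:30, 14:30-16:30 (add 7h to convert from UTC-7).
Imani ∩ Sofia: 09:00-11:30, 13:00-13:30, 14:30-16:30.
Imani ∩ Sofia ∩ Mateo: 09:00-11:30, 14:30-16:30.
Those are the intersection windows.
The longest is 09:00-11:30 at 150 minutes.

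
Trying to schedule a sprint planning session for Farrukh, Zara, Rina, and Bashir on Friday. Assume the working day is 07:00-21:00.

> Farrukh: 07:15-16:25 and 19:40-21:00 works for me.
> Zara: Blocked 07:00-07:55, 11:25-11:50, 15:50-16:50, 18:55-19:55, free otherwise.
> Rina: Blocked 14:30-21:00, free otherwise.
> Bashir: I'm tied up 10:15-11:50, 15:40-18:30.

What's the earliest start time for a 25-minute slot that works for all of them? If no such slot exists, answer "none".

Farrukh free: 07:15-16:25, 19:40-21:00.
Zara free: 07:55-11:25, 11:50-15:50, 16:50-18:55, 19:55-21:00 (invert busy blocks within the working day).
Rina free: 07:00-14:30 (invert busy blocks within the working day).
Bashir free: 07:00-10:15, 11:50-15:40, 18:30-21:00 (invert busy blocks within the working day).
Farrukh ∩ Zara: 07:55-11:25, 11:50-15:50, 19:55-21:00.
Farrukh ∩ Zara ∩ Rina: 07:55-11:25, 11:50-14:30.
Farrukh ∩ Zara ∩ Rina ∩ Bashir: 07:55-10:15, 11:50-14:30.
Those are the intersection windows.
The first common window of at least 25 minutes is 07:55-10:15, so the earliest start is 07:55.

07:55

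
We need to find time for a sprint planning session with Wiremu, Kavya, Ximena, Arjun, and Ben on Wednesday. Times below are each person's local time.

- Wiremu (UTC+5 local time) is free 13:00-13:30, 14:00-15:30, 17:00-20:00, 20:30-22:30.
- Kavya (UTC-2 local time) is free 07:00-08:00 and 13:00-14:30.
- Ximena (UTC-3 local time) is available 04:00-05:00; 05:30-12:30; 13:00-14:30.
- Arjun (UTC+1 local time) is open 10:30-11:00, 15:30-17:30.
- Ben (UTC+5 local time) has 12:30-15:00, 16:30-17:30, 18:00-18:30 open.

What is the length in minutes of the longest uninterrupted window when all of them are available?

30

Wiremu in UTC: 08:00-08:30, 09:00-10:30, 12:00-15:00, 15:30-17:30 (subtract 5h to convert from UTC+5).
Kavya in UTC: 09:00-10:00, 15:00-16:30 (add 2h to convert from UTC-2).
Ximena in UTC: 07:00-08:00, 08:30-15:30, 16:00-17:30 (add 3h to convert from UTC-3).
Arjun in UTC: 09:30-10:00, 14:30-16:30 (subtract 1h to convert from UTC+1).
Ben in UTC: 07:30-10:00, 11:30-12:30, 13:00-13:30 (subtract 5h to convert from UTC+5).
Wiremu ∩ Kavya: 09:00-10:00, 15:30-16:30.
Wiremu ∩ Kavya ∩ Ximena: 09:00-10:00, 16:00-16:30.
Wiremu ∩ Kavya ∩ Ximena ∩ Arjun: 09:30-10:00, 16:00-16:30.
Wiremu ∩ Kavya ∩ Ximena ∩ Arjun ∩ Ben: 09:30-10:00.
Those are the intersection windows.
The longest is 09:30-10:00 at 30 minutes.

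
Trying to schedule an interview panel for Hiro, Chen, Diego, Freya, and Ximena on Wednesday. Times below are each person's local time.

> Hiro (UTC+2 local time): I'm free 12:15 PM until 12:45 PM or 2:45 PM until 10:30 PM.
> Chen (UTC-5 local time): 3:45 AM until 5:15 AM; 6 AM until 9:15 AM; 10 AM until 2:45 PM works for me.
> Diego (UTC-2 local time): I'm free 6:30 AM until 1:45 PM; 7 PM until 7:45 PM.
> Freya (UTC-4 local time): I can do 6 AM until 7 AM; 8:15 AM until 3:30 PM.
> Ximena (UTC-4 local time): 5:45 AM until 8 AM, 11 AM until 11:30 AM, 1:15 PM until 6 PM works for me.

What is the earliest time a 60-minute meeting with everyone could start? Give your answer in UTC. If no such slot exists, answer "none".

none

Hiro in UTC: 10:15-10:45, 12:45-20:30 (subtract 2h to convert from UTC+2).
Chen in UTC: 08:45-10:15, 11:00-14:15, 15:00-19:45 (add 5h to convert from UTC-5).
Diego in UTC: 08:30-15:45, 21:00-21:45 (add 2h to convert from UTC-2).
Freya in UTC: 10:00-11:00, 12:15-19:30 (add 4h to convert from UTC-4).
Ximena in UTC: 09:45-12:00, 15:00-15:30, 17:15-22:00 (add 4h to convert from UTC-4).
Hiro ∩ Chen: 12:45-14:15, 15:00-19:45.
Hiro ∩ Chen ∩ Diego: 12:45-14:15, 15:00-15:45.
Hiro ∩ Chen ∩ Diego ∩ Freya: 12:45-14:15, 15:00-15:45.
Hiro ∩ Chen ∩ Diego ∩ Freya ∩ Ximena: 15:00-15:30.
No common window is at least 60 minutes long.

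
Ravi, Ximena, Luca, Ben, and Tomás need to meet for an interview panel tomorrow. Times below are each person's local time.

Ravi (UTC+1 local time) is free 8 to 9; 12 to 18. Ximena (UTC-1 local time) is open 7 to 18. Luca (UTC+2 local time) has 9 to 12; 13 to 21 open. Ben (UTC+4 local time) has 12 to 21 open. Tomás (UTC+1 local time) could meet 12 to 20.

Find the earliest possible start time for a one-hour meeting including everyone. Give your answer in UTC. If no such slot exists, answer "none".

Ravi in UTC: 07:00-08:00, 11:00-17:00 (subtract 1h to convert from UTC+1).
Ximena in UTC: 08:00-19:00 (add 1h to convert from UTC-1).
Luca in UTC: 07:00-10:00, 11:00-19:00 (subtract 2h to convert from UTC+2).
Ben in UTC: 08:00-17:00 (subtract 4h to convert from UTC+4).
Tomás in UTC: 11:00-19:00 (subtract 1h to convert from UTC+1).
Ravi ∩ Ximena: 11:00-17:00.
Ravi ∩ Ximena ∩ Luca: 11:00-17:00.
Ravi ∩ Ximena ∩ Luca ∩ Ben: 11:00-17:00.
Ravi ∩ Ximena ∩ Luca ∩ Ben ∩ Tomás: 11:00-17:00.
Those are the intersection windows.
The first common window of at least 60 minutes is 11:00-17:00, so the earliest start is 11:00.

11:00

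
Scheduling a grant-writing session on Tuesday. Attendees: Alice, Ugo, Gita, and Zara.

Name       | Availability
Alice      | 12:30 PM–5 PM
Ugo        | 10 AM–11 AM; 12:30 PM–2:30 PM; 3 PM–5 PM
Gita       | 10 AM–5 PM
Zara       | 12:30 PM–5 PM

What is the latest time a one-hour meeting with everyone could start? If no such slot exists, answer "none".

16:00

Alice ∩ Ugo: 12:30-14:30, 15:00-17:00.
Alice ∩ Ugo ∩ Gita: 12:30-14:30, 15:00-17:00.
Alice ∩ Ugo ∩ Gita ∩ Zara: 12:30-14:30, 15:00-17:00.
So the common availability across everyone is 12:30-14:30, 15:00-17:00.
The last common window of at least 60 minutes is 15:00-17:00; a 60-minute meeting can start as late as 16:00 and still end by 17:00.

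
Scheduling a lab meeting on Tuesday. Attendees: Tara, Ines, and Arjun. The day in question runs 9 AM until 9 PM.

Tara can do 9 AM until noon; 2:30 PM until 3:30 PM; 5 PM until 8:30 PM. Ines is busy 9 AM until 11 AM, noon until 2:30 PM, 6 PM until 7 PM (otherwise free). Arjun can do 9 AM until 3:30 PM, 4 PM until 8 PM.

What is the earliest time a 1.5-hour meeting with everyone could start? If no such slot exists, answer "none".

Tara free: 09:00-12:00, 14:30-15:30, 17:00-20:30.
Ines free: 11:00-12:00, 14:30-18:00, 19:00-21:00 (invert busy blocks within the working day).
Arjun free: 09:00-15:30, 16:00-20:00.
Tara ∩ Ines: 11:00-12:00, 14:30-15:30, 17:00-18:00, 19:00-20:30.
Tara ∩ Ines ∩ Arjun: 11:00-12:00, 14:30-15:30, 17:00-18:00, 19:00-20:00.
No common window is at least 90 minutes long.

none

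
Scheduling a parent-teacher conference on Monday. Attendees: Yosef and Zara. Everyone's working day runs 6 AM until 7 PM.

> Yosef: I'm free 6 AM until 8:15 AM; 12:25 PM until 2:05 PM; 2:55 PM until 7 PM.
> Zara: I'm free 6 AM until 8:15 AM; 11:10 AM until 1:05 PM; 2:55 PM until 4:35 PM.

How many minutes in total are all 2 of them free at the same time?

Yosef ∩ Zara: 06:00-08:15, 12:25-13:05, 14:55-16:35.
Summing the common windows: 135 + 40 + 100 = 275 minutes.

275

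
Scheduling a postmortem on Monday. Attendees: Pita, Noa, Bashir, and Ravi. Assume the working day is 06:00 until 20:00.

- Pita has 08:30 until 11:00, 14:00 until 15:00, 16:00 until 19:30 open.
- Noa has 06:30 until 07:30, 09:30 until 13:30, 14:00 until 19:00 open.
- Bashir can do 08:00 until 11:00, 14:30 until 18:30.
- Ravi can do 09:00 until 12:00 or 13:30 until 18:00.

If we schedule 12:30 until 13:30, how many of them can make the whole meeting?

1

Noa can make the full 12:30-13:30 slot — that's 1.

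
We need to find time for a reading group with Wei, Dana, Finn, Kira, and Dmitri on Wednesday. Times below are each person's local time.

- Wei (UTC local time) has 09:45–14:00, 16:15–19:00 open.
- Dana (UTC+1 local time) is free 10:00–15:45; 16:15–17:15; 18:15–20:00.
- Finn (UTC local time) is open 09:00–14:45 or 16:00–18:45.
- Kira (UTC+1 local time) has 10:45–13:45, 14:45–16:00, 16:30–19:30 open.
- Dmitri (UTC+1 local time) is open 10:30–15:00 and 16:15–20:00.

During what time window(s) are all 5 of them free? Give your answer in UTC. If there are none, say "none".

09:45-12:45, 13:45-14:00, 17:15-18:30

Wei in UTC: 09:45-14:00, 16:15-19:00.
Dana in UTC: 09:00-14:45, 15:15-16:15, 17:15-19:00 (subtract 1h to convert from UTC+1).
Finn in UTC: 09:00-14:45, 16:00-18:45.
Kira in UTC: 09:45-12:45, 13:45-15:00, 15:30-18:30 (subtract 1h to convert from UTC+1).
Dmitri in UTC: 09:30-14:00, 15:15-19:00 (subtract 1h to convert from UTC+1).
Wei ∩ Dana: 09:45-14:00, 17:15-19:00.
Wei ∩ Dana ∩ Finn: 09:45-14:00, 17:15-18:45.
Wei ∩ Dana ∩ Finn ∩ Kira: 09:45-12:45, 13:45-14:00, 17:15-18:30.
Wei ∩ Dana ∩ Finn ∩ Kira ∩ Dmitri: 09:45-12:45, 13:45-14:00, 17:15-18:30.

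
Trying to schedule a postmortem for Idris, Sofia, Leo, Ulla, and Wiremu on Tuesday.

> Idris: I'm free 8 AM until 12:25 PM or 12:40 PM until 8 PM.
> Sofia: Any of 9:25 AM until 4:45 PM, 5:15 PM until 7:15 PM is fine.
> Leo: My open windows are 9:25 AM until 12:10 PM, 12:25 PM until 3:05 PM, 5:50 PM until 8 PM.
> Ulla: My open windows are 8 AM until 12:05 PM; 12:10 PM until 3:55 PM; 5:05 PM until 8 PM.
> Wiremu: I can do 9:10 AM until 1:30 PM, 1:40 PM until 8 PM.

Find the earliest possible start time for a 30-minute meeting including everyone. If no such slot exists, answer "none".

Idris ∩ Sofia: 09:25-12:25, 12:40-16:45, 17:15-19:15.
Idris ∩ Sofia ∩ Leo: 09:25-12:10, 12:40-15:05, 17:50-19:15.
Idris ∩ Sofia ∩ Leo ∩ Ulla: 09:25-12:05, 12:40-15:05, 17:50-19:15.
Idris ∩ Sofia ∩ Leo ∩ Ulla ∩ Wiremu: 09:25-12:05, 12:40-13:30, 13:40-15:05, 17:50-19:15.
So the common availability across everyone is 09:25-12:05, 12:40-13:30, 13:40-15:05, 17:50-19:15.
The first common window of at least 30 minutes is 09:25-12:05, so the earliest start is 09:25.

09:25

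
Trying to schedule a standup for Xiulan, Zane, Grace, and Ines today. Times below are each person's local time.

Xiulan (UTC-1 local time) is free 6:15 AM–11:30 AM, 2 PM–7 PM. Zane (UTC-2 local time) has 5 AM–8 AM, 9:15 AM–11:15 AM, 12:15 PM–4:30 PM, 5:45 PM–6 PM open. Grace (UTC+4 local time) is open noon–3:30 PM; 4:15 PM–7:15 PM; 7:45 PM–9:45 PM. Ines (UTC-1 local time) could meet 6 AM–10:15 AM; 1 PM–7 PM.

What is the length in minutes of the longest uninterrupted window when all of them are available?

Xiulan in UTC: 07:15-12:30, 15:00-20:00 (add 1h to convert from UTC-1).
Zane in UTC: 07:00-10:00, 11:15-13:15, 14:15-18:30, 19:45-20:00 (add 2h to convert from UTC-2).
Grace in UTC: 08:00-11:30, 12:15-15:15, 15:45-17:45 (subtract 4h to convert from UTC+4).
Ines in UTC: 07:00-11:15, 14:00-20:00 (add 1h to convert from UTC-1).
Xiulan ∩ Zane: 07:15-10:00, 11:15-12:30, 15:00-18:30, 19:45-20:00.
Xiulan ∩ Zane ∩ Grace: 08:00-10:00, 11:15-11:30, 12:15-12:30, 15:00-15:15, 15:45-17:45.
Xiulan ∩ Zane ∩ Grace ∩ Ines: 08:00-10:00, 15:00-15:15, 15:45-17:45.
The longest is 08:00-10:00 at 120 minutes.

120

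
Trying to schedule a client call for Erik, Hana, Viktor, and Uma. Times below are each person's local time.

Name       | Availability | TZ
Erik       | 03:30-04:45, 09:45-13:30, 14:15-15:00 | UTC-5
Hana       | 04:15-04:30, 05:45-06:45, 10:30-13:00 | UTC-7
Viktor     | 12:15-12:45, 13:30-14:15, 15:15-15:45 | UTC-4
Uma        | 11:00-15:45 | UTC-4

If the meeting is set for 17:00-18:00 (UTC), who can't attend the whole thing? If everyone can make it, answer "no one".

Erik in UTC: 08:30-09:45, 14:45-18:30, 19:15-20:00 (add 5h to convert from UTC-5).
Hana in UTC: 11:15-11:30, 12:45-13:45, 17:30-20:00 (add 7h to convert from UTC-7).
Viktor in UTC: 16:15-16:45, 17:30-18:15, 19:15-19:45 (add 4h to convert from UTC-4).
Uma in UTC: 15:00-19:45 (add 4h to convert from UTC-4).
Erik: free for 17:00-18:00. Hana: not fully free for 17:00-18:00. Viktor: not fully free for 17:00-18:00. Uma: free for 17:00-18:00.

Hana, Viktor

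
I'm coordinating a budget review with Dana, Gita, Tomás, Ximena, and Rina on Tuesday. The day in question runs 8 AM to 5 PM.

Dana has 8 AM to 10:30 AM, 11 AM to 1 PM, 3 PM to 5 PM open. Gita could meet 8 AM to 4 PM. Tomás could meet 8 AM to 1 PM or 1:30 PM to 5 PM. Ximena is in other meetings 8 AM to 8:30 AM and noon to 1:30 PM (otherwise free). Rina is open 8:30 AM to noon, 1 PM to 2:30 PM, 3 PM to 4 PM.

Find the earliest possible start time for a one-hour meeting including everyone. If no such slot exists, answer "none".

08:30

Dana free: 08:00-10:30, 11:00-13:00, 15:00-17:00.
Gita free: 08:00-16:00.
Tomás free: 08:00-13:00, 13:30-17:00.
Ximena free: 08:30-12:00, 13:30-17:00 (invert busy blocks within the working day).
Rina free: 08:30-12:00, 13:00-14:30, 15:00-16:00.
Dana ∩ Gita: 08:00-10:30, 11:00-13:00, 15:00-16:00.
Dana ∩ Gita ∩ Tomás: 08:00-10:30, 11:00-13:00, 15:00-16:00.
Dana ∩ Gita ∩ Tomás ∩ Ximena: 08:30-10:30, 11:00-12:00, 15:00-16:00.
Dana ∩ Gita ∩ Tomás ∩ Ximena ∩ Rina: 08:30-10:30, 11:00-12:00, 15:00-16:00.
The first common window of at least 60 minutes is 08:30-10:30, so the earliest start is 08:30.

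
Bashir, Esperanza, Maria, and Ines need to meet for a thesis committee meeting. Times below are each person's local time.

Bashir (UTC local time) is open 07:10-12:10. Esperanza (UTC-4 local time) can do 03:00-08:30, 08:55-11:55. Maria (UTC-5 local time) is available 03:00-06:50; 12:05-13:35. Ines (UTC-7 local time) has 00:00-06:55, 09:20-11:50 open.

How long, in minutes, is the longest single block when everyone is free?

Bashir in UTC: 07:10-12:10.
Esperanza in UTC: 07:00-12:30, 12:55-15:55 (add 4h to convert from UTC-4).
Maria in UTC: 08:00-11:50, 17:05-18:35 (add 5h to convert from UTC-5).
Ines in UTC: 07:00-13:55, 16:20-18:50 (add 7h to convert from UTC-7).
Bashir ∩ Esperanza: 07:10-12:10.
Bashir ∩ Esperanza ∩ Maria: 08:00-11:50.
Bashir ∩ Esperanza ∩ Maria ∩ Ines: 08:00-11:50.
Those are the intersection windows.
The longest is 08:00-11:50 at 230 minutes.

230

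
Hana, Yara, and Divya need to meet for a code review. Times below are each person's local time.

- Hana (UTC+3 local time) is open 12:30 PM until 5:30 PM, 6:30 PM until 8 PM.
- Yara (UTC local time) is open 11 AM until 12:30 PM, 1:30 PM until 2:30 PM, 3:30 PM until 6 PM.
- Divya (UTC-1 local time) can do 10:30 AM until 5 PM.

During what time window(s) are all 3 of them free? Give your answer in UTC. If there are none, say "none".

Hana in UTC: 09:30-14:30, 15:30-17:00 (subtract 3h to convert from UTC+3).
Yara in UTC: 11:00-12:30, 13:30-14:30, 15:30-18:00.
Divya in UTC: 11:30-18:00 (add 1h to convert from UTC-1).
Hana ∩ Yara: 11:00-12:30, 13:30-14:30, 15:30-17:00.
Hana ∩ Yara ∩ Divya: 11:30-12:30, 13:30-14:30, 15:30-17:00.
So the common availability across everyone is 11:30-12:30, 13:30-14:30, 15:30-17:00.

11:30-12:30, 13:30-14:30, 15:30-17:00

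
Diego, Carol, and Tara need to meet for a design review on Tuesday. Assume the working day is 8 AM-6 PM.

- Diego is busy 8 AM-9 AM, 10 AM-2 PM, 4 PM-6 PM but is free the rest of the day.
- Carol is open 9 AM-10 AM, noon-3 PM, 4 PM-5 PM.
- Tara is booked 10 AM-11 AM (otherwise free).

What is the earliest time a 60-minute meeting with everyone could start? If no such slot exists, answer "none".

09:00

Diego free: 09:00-10:00, 14:00-16:00 (invert busy blocks within the working day).
Carol free: 09:00-10:00, 12:00-15:00, 16:00-17:00.
Tara free: 08:00-10:00, 11:00-18:00 (invert busy blocks within the working day).
Diego ∩ Carol: 09:00-10:00, 14:00-15:00.
Diego ∩ Carol ∩ Tara: 09:00-10:00, 14:00-15:00.
So the common availability across everyone is 09:00-10:00, 14:00-15:00.
The first common window of at least 60 minutes is 09:00-10:00, so the earliest start is 09:00.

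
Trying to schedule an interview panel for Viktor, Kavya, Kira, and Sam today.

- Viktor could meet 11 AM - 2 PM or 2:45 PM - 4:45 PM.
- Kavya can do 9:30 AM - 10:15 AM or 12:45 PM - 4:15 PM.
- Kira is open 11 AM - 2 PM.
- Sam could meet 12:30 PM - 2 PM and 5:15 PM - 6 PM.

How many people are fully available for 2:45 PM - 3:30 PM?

2

Viktor and Kavya can make the full 14:45-15:30 slot — that's 2.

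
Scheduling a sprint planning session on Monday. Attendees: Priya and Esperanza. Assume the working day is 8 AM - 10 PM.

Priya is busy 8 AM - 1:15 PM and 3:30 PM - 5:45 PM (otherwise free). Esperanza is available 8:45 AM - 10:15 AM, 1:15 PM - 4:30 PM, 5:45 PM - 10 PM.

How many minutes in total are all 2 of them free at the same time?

Priya free: 13:15-15:30, 17:45-22:00 (invert busy blocks within the working day).
Esperanza free: 08:45-10:15, 13:15-16:30, 17:45-22:00.
Priya ∩ Esperanza: 13:15-15:30, 17:45-22:00.
So the common availability across everyone is 13:15-15:30, 17:45-22:00.
Summing the common windows: 135 + 255 = 390 minutes.

390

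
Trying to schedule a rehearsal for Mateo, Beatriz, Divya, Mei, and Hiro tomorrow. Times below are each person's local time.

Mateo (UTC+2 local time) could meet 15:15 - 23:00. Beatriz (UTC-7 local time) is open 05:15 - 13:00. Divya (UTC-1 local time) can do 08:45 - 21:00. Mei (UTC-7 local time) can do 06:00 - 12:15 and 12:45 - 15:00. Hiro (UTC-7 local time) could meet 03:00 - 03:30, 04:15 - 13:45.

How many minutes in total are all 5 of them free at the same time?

375

Mateo in UTC: 13:15-21:00 (subtract 2h to convert from UTC+2).
Beatriz in UTC: 12:15-20:00 (add 7h to convert from UTC-7).
Divya in UTC: 09:45-22:00 (add 1h to convert from UTC-1).
Mei in UTC: 13:00-19:15, 19:45-22:00 (add 7h to convert from UTC-7).
Hiro in UTC: 10:00-10:30, 11:15-20:45 (add 7h to convert from UTC-7).
Mateo ∩ Beatriz: 13:15-20:00.
Mateo ∩ Beatriz ∩ Divya: 13:15-20:00.
Mateo ∩ Beatriz ∩ Divya ∩ Mei: 13:15-19:15, 19:45-20:00.
Mateo ∩ Beatriz ∩ Divya ∩ Mei ∩ Hiro: 13:15-19:15, 19:45-20:00.
Those are the intersection windows.
Summing the common windows: 360 + 15 = 375 minutes.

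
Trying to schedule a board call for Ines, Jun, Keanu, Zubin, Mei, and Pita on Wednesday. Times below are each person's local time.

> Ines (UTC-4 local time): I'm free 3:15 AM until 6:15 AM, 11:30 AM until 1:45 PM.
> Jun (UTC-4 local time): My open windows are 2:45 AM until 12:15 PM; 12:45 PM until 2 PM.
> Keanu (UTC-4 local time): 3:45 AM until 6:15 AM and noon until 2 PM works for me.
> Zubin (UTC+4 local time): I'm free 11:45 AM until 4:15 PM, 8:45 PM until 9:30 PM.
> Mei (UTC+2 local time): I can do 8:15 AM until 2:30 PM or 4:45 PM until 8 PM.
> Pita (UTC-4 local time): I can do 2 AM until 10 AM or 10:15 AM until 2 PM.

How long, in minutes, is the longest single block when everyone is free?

Ines in UTC: 07:15-10:15, 15:30-17:45 (add 4h to convert from UTC-4).
Jun in UTC: 06:45-16:15, 16:45-18:00 (add 4h to convert from UTC-4).
Keanu in UTC: 07:45-10:15, 16:00-18:00 (add 4h to convert from UTC-4).
Zubin in UTC: 07:45-12:15, 16:45-17:30 (subtract 4h to convert from UTC+4).
Mei in UTC: 06:15-12:30, 14:45-18:00 (subtract 2h to convert from UTC+2).
Pita in UTC: 06:00-14:00, 14:15-18:00 (add 4h to convert from UTC-4).
Ines ∩ Jun: 07:15-10:15, 15:30-16:15, 16:45-17:45.
Ines ∩ Jun ∩ Keanu: 07:45-10:15, 16:00-16:15, 16:45-17:45.
Ines ∩ Jun ∩ Keanu ∩ Zubin: 07:45-10:15, 16:45-17:30.
Ines ∩ Jun ∩ Keanu ∩ Zubin ∩ Mei: 07:45-10:15, 16:45-17:30.
Ines ∩ Jun ∩ Keanu ∩ Zubin ∩ Mei ∩ Pita: 07:45-10:15, 16:45-17:30.
The longest is 07:45-10:15 at 150 minutes.

150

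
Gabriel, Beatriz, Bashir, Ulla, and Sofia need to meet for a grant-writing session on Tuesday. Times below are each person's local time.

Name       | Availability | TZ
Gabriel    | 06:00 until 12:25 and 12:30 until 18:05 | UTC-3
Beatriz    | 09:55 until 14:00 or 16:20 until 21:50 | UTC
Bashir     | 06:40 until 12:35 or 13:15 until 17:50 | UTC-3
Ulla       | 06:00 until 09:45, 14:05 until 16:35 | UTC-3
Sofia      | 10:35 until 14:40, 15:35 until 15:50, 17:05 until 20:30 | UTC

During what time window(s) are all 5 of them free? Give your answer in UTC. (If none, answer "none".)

Gabriel in UTC: 09:00-15:25, 15:30-21:05 (add 3h to convert from UTC-3).
Beatriz in UTC: 09:55-14:00, 16:20-21:50.
Bashir in UTC: 09:40-15:35, 16:15-20:50 (add 3h to convert from UTC-3).
Ulla in UTC: 09:00-12:45, 17:05-19:35 (add 3h to convert from UTC-3).
Sofia in UTC: 10:35-14:40, 15:35-15:50, 17:05-20:30.
Gabriel ∩ Beatriz: 09:55-14:00, 16:20-21:05.
Gabriel ∩ Beatriz ∩ Bashir: 09:55-14:00, 16:20-20:50.
Gabriel ∩ Beatriz ∩ Bashir ∩ Ulla: 09:55-12:45, 17:05-19:35.
Gabriel ∩ Beatriz ∩ Bashir ∩ Ulla ∩ Sofia: 10:35-12:45, 17:05-19:35.
Those are the intersection windows.

10:35-12:45, 17:05-19:35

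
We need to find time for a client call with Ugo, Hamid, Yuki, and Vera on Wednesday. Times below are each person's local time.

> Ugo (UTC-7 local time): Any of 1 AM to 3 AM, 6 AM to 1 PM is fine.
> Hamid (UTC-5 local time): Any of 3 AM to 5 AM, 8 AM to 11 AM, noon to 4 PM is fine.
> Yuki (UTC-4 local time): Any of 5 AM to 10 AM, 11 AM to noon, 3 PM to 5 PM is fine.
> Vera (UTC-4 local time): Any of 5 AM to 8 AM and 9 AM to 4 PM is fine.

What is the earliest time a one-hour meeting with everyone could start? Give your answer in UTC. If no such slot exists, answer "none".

Ugo in UTC: 08:00-10:00, 13:00-20:00 (add 7h to convert from UTC-7).
Hamid in UTC: 08:00-10:00, 13:00-16:00, 17:00-21:00 (add 5h to convert from UTC-5).
Yuki in UTC: 09:00-14:00, 15:00-16:00, 19:00-21:00 (add 4h to convert from UTC-4).
Vera in UTC: 09:00-12:00, 13:00-20:00 (add 4h to convert from UTC-4).
Ugo ∩ Hamid: 08:00-10:00, 13:00-16:00, 17:00-20:00.
Ugo ∩ Hamid ∩ Yuki: 09:00-10:00, 13:00-14:00, 15:00-16:00, 19:00-20:00.
Ugo ∩ Hamid ∩ Yuki ∩ Vera: 09:00-10:00, 13:00-14:00, 15:00-16:00, 19:00-20:00.
So the common availability across everyone is 09:00-10:00, 13:00-14:00, 15:00-16:00, 19:00-20:00.
The first common window of at least 60 minutes is 09:00-10:00, so the earliest start is 09:00.

09:00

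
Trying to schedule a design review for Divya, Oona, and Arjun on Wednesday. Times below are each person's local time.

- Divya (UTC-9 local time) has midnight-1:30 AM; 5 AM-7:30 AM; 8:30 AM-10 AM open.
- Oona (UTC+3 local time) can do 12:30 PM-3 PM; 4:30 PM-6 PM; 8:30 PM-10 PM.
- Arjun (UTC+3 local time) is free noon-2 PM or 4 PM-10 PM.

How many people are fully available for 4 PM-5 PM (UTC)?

Divya in UTC: 09:00-10:30, 14:00-16:30, 17:30-19:00 (add 9h to convert from UTC-9).
Oona in UTC: 09:30-12:00, 13:30-15:00, 17:30-19:00 (subtract 3h to convert from UTC+3).
Arjun in UTC: 09:00-11:00, 13:00-19:00 (subtract 3h to convert from UTC+3).
Arjun can make the full 16:00-17:00 slot — that's 1.

1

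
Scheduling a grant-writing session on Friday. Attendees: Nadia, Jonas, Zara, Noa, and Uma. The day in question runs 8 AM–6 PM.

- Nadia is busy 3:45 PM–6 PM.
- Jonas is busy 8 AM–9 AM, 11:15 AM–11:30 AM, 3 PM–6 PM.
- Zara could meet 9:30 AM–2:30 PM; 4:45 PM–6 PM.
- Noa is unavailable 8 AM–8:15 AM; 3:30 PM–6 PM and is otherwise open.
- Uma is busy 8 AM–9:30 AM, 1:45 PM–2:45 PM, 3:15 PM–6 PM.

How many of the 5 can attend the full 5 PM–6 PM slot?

Nadia free: 08:00-15:45 (invert busy blocks within the working day).
Jonas free: 09:00-11:15, 11:30-15:00 (invert busy blocks within the working day).
Zara free: 09:30-14:30, 16:45-18:00.
Noa free: 08:15-15:30 (invert busy blocks within the working day).
Uma free: 09:30-13:45, 14:45-15:15 (invert busy blocks within the working day).
Zara can make the full 17:00-18:00 slot — that's 1.

1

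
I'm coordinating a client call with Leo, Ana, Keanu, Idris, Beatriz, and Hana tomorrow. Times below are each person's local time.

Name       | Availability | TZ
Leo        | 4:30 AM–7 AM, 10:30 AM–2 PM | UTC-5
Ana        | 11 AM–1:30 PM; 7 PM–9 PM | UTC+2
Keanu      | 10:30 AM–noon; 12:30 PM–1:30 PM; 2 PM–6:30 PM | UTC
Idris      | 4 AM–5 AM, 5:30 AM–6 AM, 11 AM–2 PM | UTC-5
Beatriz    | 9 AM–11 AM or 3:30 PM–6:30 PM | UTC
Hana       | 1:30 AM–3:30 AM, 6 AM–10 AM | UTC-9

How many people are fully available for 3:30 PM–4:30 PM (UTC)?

Leo in UTC: 09:30-12:00, 15:30-19:00 (add 5h to convert from UTC-5).
Ana in UTC: 09:00-11:30, 17:00-19:00 (subtract 2h to convert from UTC+2).
Keanu in UTC: 10:30-12:00, 12:30-13:30, 14:00-18:30.
Idris in UTC: 09:00-10:00, 10:30-11:00, 16:00-19:00 (add 5h to convert from UTC-5).
Beatriz in UTC: 09:00-11:00, 15:30-18:30.
Hana in UTC: 10:30-12:30, 15:00-19:00 (add 9h to convert from UTC-9).
Leo, Keanu, Beatriz, and Hana can make the full 15:30-16:30 slot — that's 4.

4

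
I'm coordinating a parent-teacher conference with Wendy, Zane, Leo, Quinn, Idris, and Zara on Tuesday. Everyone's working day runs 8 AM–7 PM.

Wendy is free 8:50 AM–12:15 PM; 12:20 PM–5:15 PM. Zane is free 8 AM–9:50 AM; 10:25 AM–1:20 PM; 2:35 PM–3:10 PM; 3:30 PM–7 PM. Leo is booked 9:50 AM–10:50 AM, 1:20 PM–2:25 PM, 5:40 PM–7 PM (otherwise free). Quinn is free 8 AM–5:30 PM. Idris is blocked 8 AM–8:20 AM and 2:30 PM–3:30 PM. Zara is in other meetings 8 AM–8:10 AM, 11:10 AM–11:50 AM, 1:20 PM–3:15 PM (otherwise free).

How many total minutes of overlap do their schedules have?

270

Wendy free: 08:50-12:15, 12:20-17:15.
Zane free: 08:00-09:50, 10:25-13:20, 14:35-15:10, 15:30-19:00.
Leo free: 08:00-09:50, 10:50-13:20, 14:25-17:40 (invert busy blocks within the working day).
Quinn free: 08:00-17:30.
Idris free: 08:20-14:30, 15:30-19:00 (invert busy blocks within the working day).
Zara free: 08:10-11:10, 11:50-13:20, 15:15-19:00 (invert busy blocks within the working day).
Wendy ∩ Zane: 08:50-09:50, 10:25-12:15, 12:20-13:20, 14:35-15:10, 15:30-17:15.
Wendy ∩ Zane ∩ Leo: 08:50-09:50, 10:50-12:15, 12:20-13:20, 14:35-15:10, 15:30-17:15.
Wendy ∩ Zane ∩ Leo ∩ Quinn: 08:50-09:50, 10:50-12:15, 12:20-13:20, 14:35-15:10, 15:30-17:15.
Wendy ∩ Zane ∩ Leo ∩ Quinn ∩ Idris: 08:50-09:50, 10:50-12:15, 12:20-13:20, 15:30-17:15.
Wendy ∩ Zane ∩ Leo ∩ Quinn ∩ Idris ∩ Zara: 08:50-09:50, 10:50-11:10, 11:50-12:15, 12:20-13:20, 15:30-17:15.
Summing the common windows: 60 + 20 + 25 + 60 + 105 = 270 minutes.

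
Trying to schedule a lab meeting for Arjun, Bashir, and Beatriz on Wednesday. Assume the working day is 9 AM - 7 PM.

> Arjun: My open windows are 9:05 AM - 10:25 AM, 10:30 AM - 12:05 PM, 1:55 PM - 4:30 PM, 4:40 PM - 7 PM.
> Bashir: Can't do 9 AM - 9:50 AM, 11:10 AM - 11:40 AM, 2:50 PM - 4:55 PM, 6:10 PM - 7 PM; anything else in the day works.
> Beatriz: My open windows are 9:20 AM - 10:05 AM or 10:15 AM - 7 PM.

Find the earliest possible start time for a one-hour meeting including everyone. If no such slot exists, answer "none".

Arjun free: 09:05-10:25, 10:30-12:05, 13:55-16:30, 16:40-19:00.
Bashir free: 09:50-11:10, 11:40-14:50, 16:55-18:10 (invert busy blocks within the working day).
Beatriz free: 09:20-10:05, 10:15-19:00.
Arjun ∩ Bashir: 09:50-10:25, 10:30-11:10, 11:40-12:05, 13:55-14:50, 16:55-18:10.
Arjun ∩ Bashir ∩ Beatriz: 09:50-10:05, 10:15-10:25, 10:30-11:10, 11:40-12:05, 13:55-14:50, 16:55-18:10.
Those are the intersection windows.
The first common window of at least 60 minutes is 16:55-18:10, so the earliest start is 16:55.

16:55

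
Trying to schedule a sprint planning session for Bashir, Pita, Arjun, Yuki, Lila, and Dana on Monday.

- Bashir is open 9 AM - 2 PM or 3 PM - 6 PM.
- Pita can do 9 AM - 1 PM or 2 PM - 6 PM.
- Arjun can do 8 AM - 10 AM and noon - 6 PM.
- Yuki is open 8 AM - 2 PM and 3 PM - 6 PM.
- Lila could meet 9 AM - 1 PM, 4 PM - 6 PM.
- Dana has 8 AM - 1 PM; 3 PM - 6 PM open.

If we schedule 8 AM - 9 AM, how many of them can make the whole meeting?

3

Arjun, Yuki, and Dana can make the full 08:00-09:00 slot — that's 3.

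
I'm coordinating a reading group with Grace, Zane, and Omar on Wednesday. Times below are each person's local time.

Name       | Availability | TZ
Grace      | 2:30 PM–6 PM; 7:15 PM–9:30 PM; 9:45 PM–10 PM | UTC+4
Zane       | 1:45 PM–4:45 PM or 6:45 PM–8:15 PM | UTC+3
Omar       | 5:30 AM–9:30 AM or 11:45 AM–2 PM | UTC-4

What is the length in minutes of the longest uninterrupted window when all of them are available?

165

Grace in UTC: 10:30-14:00, 15:15-17:30, 17:45-18:00 (subtract 4h to convert from UTC+4).
Zane in UTC: 10:45-13:45, 15:45-17:15 (subtract 3h to convert from UTC+3).
Omar in UTC: 09:30-13:30, 15:45-18:00 (add 4h to convert from UTC-4).
Grace ∩ Zane: 10:45-13:45, 15:45-17:15.
Grace ∩ Zane ∩ Omar: 10:45-13:30, 15:45-17:15.
The longest is 10:45-13:30 at 165 minutes.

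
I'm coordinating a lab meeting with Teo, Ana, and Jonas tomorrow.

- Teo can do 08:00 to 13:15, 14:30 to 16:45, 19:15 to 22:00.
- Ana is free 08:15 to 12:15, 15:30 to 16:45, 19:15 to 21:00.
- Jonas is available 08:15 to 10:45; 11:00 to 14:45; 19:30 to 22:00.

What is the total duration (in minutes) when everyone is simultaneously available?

Teo ∩ Ana: 08:15-12:15, 15:30-16:45, 19:15-21:00.
Teo ∩ Ana ∩ Jonas: 08:15-10:45, 11:00-12:15, 19:30-21:00.
So the common availability across everyone is 08:15-10:45, 11:00-12:15, 19:30-21:00.
Summing the common windows: 150 + 75 + 90 = 315 minutes.

315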